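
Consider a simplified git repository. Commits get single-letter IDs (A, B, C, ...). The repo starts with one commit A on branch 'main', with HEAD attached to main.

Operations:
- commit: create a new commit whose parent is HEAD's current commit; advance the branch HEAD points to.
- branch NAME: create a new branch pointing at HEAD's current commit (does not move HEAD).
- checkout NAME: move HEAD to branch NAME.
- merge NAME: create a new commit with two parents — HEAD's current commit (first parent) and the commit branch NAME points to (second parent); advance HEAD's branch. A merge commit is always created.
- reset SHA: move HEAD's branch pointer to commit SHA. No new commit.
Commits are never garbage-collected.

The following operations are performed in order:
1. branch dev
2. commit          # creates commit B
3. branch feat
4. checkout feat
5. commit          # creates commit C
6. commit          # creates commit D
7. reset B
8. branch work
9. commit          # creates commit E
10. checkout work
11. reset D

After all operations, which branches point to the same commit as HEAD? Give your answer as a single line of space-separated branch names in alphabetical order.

After op 1 (branch): HEAD=main@A [dev=A main=A]
After op 2 (commit): HEAD=main@B [dev=A main=B]
After op 3 (branch): HEAD=main@B [dev=A feat=B main=B]
After op 4 (checkout): HEAD=feat@B [dev=A feat=B main=B]
After op 5 (commit): HEAD=feat@C [dev=A feat=C main=B]
After op 6 (commit): HEAD=feat@D [dev=A feat=D main=B]
After op 7 (reset): HEAD=feat@B [dev=A feat=B main=B]
After op 8 (branch): HEAD=feat@B [dev=A feat=B main=B work=B]
After op 9 (commit): HEAD=feat@E [dev=A feat=E main=B work=B]
After op 10 (checkout): HEAD=work@B [dev=A feat=E main=B work=B]
After op 11 (reset): HEAD=work@D [dev=A feat=E main=B work=D]

Answer: work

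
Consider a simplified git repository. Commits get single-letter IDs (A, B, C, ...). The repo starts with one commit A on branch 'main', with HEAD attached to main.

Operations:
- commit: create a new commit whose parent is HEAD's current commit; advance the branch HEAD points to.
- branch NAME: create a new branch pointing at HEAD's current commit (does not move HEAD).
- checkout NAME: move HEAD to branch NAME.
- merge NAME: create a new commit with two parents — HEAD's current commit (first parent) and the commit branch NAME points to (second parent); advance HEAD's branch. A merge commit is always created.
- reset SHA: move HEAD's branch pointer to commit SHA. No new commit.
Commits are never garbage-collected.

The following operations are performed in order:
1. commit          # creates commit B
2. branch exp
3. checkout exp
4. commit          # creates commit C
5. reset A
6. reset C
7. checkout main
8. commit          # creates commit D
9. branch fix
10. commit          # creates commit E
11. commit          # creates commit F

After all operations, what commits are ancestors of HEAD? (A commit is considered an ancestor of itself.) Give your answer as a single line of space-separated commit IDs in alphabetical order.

Answer: A B D E F

Derivation:
After op 1 (commit): HEAD=main@B [main=B]
After op 2 (branch): HEAD=main@B [exp=B main=B]
After op 3 (checkout): HEAD=exp@B [exp=B main=B]
After op 4 (commit): HEAD=exp@C [exp=C main=B]
After op 5 (reset): HEAD=exp@A [exp=A main=B]
After op 6 (reset): HEAD=exp@C [exp=C main=B]
After op 7 (checkout): HEAD=main@B [exp=C main=B]
After op 8 (commit): HEAD=main@D [exp=C main=D]
After op 9 (branch): HEAD=main@D [exp=C fix=D main=D]
After op 10 (commit): HEAD=main@E [exp=C fix=D main=E]
After op 11 (commit): HEAD=main@F [exp=C fix=D main=F]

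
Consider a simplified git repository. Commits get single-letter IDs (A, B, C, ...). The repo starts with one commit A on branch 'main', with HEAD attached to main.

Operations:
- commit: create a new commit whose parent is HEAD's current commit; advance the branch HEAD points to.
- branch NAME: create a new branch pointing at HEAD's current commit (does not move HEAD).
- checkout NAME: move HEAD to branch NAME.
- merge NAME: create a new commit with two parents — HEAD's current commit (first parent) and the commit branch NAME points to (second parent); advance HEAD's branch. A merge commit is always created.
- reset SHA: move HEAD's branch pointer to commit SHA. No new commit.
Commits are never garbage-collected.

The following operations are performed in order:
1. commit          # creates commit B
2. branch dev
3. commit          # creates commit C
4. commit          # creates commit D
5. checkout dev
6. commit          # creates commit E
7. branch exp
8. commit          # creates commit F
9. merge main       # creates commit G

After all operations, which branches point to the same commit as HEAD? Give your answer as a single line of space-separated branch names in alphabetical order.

Answer: dev

Derivation:
After op 1 (commit): HEAD=main@B [main=B]
After op 2 (branch): HEAD=main@B [dev=B main=B]
After op 3 (commit): HEAD=main@C [dev=B main=C]
After op 4 (commit): HEAD=main@D [dev=B main=D]
After op 5 (checkout): HEAD=dev@B [dev=B main=D]
After op 6 (commit): HEAD=dev@E [dev=E main=D]
After op 7 (branch): HEAD=dev@E [dev=E exp=E main=D]
After op 8 (commit): HEAD=dev@F [dev=F exp=E main=D]
After op 9 (merge): HEAD=dev@G [dev=G exp=E main=D]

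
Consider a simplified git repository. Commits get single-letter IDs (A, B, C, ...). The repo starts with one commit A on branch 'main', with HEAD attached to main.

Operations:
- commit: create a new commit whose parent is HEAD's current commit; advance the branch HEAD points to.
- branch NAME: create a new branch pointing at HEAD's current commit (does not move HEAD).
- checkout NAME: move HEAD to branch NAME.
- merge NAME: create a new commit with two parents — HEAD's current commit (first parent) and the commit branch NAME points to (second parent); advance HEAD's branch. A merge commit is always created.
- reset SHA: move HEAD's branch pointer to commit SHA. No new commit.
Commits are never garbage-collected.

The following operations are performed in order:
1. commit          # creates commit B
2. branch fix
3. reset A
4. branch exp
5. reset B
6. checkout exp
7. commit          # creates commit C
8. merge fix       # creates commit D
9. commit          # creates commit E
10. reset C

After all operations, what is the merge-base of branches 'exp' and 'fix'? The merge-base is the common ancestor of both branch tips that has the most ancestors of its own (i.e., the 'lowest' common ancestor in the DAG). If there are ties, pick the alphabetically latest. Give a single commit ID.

Answer: A

Derivation:
After op 1 (commit): HEAD=main@B [main=B]
After op 2 (branch): HEAD=main@B [fix=B main=B]
After op 3 (reset): HEAD=main@A [fix=B main=A]
After op 4 (branch): HEAD=main@A [exp=A fix=B main=A]
After op 5 (reset): HEAD=main@B [exp=A fix=B main=B]
After op 6 (checkout): HEAD=exp@A [exp=A fix=B main=B]
After op 7 (commit): HEAD=exp@C [exp=C fix=B main=B]
After op 8 (merge): HEAD=exp@D [exp=D fix=B main=B]
After op 9 (commit): HEAD=exp@E [exp=E fix=B main=B]
After op 10 (reset): HEAD=exp@C [exp=C fix=B main=B]
ancestors(exp=C): ['A', 'C']
ancestors(fix=B): ['A', 'B']
common: ['A']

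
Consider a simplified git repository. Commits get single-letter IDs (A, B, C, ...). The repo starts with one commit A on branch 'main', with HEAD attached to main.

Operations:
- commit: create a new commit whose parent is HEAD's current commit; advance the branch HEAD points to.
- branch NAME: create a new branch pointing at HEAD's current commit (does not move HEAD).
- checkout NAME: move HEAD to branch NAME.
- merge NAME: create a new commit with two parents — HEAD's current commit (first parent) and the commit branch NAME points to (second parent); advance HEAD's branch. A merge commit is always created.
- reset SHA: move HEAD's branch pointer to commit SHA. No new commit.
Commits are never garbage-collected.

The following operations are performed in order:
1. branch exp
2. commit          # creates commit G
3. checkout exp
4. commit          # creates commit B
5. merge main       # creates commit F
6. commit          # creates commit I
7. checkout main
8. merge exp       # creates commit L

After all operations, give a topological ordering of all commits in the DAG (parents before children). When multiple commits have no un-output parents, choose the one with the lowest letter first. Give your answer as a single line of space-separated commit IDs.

Answer: A B G F I L

Derivation:
After op 1 (branch): HEAD=main@A [exp=A main=A]
After op 2 (commit): HEAD=main@G [exp=A main=G]
After op 3 (checkout): HEAD=exp@A [exp=A main=G]
After op 4 (commit): HEAD=exp@B [exp=B main=G]
After op 5 (merge): HEAD=exp@F [exp=F main=G]
After op 6 (commit): HEAD=exp@I [exp=I main=G]
After op 7 (checkout): HEAD=main@G [exp=I main=G]
After op 8 (merge): HEAD=main@L [exp=I main=L]
commit A: parents=[]
commit B: parents=['A']
commit F: parents=['B', 'G']
commit G: parents=['A']
commit I: parents=['F']
commit L: parents=['G', 'I']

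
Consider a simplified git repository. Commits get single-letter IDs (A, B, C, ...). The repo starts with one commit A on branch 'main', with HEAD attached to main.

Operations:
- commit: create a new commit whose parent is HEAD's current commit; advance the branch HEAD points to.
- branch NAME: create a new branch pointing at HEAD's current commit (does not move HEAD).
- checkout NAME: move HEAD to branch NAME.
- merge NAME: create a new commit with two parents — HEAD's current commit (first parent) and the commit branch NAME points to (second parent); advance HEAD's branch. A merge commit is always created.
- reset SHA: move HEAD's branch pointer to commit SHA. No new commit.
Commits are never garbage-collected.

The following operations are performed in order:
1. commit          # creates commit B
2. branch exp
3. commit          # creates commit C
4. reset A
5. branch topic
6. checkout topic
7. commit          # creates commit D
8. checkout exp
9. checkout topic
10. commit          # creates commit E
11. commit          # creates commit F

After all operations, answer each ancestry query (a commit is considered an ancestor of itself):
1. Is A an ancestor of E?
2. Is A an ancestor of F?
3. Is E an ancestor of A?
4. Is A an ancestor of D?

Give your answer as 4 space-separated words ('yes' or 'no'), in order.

After op 1 (commit): HEAD=main@B [main=B]
After op 2 (branch): HEAD=main@B [exp=B main=B]
After op 3 (commit): HEAD=main@C [exp=B main=C]
After op 4 (reset): HEAD=main@A [exp=B main=A]
After op 5 (branch): HEAD=main@A [exp=B main=A topic=A]
After op 6 (checkout): HEAD=topic@A [exp=B main=A topic=A]
After op 7 (commit): HEAD=topic@D [exp=B main=A topic=D]
After op 8 (checkout): HEAD=exp@B [exp=B main=A topic=D]
After op 9 (checkout): HEAD=topic@D [exp=B main=A topic=D]
After op 10 (commit): HEAD=topic@E [exp=B main=A topic=E]
After op 11 (commit): HEAD=topic@F [exp=B main=A topic=F]
ancestors(E) = {A,D,E}; A in? yes
ancestors(F) = {A,D,E,F}; A in? yes
ancestors(A) = {A}; E in? no
ancestors(D) = {A,D}; A in? yes

Answer: yes yes no yes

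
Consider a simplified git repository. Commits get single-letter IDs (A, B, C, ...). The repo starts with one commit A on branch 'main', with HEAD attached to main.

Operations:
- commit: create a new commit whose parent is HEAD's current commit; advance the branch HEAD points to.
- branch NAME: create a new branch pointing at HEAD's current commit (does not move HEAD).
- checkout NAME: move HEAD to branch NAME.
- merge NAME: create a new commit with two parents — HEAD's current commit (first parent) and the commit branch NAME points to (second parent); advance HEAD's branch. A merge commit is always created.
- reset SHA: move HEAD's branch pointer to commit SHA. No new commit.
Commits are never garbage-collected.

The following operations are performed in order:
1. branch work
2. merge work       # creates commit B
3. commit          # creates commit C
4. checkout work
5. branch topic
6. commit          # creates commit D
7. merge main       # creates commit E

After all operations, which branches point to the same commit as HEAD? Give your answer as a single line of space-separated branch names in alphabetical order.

Answer: work

Derivation:
After op 1 (branch): HEAD=main@A [main=A work=A]
After op 2 (merge): HEAD=main@B [main=B work=A]
After op 3 (commit): HEAD=main@C [main=C work=A]
After op 4 (checkout): HEAD=work@A [main=C work=A]
After op 5 (branch): HEAD=work@A [main=C topic=A work=A]
After op 6 (commit): HEAD=work@D [main=C topic=A work=D]
After op 7 (merge): HEAD=work@E [main=C topic=A work=E]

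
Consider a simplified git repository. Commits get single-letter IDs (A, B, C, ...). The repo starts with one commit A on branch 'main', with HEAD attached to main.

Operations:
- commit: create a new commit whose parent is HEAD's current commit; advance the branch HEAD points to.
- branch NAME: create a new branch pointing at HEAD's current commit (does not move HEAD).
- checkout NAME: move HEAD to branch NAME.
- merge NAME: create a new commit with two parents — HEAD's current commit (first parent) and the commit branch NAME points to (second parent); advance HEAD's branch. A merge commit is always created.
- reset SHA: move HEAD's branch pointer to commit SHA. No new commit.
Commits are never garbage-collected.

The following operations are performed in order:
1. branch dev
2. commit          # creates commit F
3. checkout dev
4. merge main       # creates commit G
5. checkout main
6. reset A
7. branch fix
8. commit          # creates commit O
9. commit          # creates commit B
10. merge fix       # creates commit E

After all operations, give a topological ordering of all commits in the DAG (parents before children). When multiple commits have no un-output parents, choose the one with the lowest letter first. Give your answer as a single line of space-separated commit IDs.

After op 1 (branch): HEAD=main@A [dev=A main=A]
After op 2 (commit): HEAD=main@F [dev=A main=F]
After op 3 (checkout): HEAD=dev@A [dev=A main=F]
After op 4 (merge): HEAD=dev@G [dev=G main=F]
After op 5 (checkout): HEAD=main@F [dev=G main=F]
After op 6 (reset): HEAD=main@A [dev=G main=A]
After op 7 (branch): HEAD=main@A [dev=G fix=A main=A]
After op 8 (commit): HEAD=main@O [dev=G fix=A main=O]
After op 9 (commit): HEAD=main@B [dev=G fix=A main=B]
After op 10 (merge): HEAD=main@E [dev=G fix=A main=E]
commit A: parents=[]
commit B: parents=['O']
commit E: parents=['B', 'A']
commit F: parents=['A']
commit G: parents=['A', 'F']
commit O: parents=['A']

Answer: A F G O B E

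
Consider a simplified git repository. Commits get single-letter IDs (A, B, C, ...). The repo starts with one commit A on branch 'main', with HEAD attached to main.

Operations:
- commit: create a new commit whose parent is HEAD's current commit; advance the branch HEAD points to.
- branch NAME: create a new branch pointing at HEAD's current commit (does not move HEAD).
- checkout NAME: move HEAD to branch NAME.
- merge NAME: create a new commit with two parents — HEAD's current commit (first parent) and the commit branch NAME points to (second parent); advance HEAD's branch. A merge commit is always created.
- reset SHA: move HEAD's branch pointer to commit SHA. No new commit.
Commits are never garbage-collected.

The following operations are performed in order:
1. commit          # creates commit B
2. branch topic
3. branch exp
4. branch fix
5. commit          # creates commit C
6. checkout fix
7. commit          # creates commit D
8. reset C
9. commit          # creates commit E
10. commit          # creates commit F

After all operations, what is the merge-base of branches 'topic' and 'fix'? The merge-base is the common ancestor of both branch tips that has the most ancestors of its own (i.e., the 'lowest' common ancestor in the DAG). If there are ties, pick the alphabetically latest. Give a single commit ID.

After op 1 (commit): HEAD=main@B [main=B]
After op 2 (branch): HEAD=main@B [main=B topic=B]
After op 3 (branch): HEAD=main@B [exp=B main=B topic=B]
After op 4 (branch): HEAD=main@B [exp=B fix=B main=B topic=B]
After op 5 (commit): HEAD=main@C [exp=B fix=B main=C topic=B]
After op 6 (checkout): HEAD=fix@B [exp=B fix=B main=C topic=B]
After op 7 (commit): HEAD=fix@D [exp=B fix=D main=C topic=B]
After op 8 (reset): HEAD=fix@C [exp=B fix=C main=C topic=B]
After op 9 (commit): HEAD=fix@E [exp=B fix=E main=C topic=B]
After op 10 (commit): HEAD=fix@F [exp=B fix=F main=C topic=B]
ancestors(topic=B): ['A', 'B']
ancestors(fix=F): ['A', 'B', 'C', 'E', 'F']
common: ['A', 'B']

Answer: B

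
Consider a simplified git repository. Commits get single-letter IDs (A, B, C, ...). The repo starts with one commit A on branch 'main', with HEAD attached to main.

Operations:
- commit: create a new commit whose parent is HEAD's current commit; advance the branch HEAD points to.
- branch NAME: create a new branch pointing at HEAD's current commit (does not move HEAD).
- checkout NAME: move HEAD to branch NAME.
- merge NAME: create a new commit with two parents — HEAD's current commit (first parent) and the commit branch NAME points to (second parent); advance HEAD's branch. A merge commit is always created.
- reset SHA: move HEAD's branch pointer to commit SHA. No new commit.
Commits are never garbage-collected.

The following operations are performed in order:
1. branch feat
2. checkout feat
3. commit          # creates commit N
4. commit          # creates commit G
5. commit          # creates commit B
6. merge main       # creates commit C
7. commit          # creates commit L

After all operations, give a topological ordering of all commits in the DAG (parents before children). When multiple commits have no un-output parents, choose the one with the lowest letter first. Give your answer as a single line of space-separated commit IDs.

After op 1 (branch): HEAD=main@A [feat=A main=A]
After op 2 (checkout): HEAD=feat@A [feat=A main=A]
After op 3 (commit): HEAD=feat@N [feat=N main=A]
After op 4 (commit): HEAD=feat@G [feat=G main=A]
After op 5 (commit): HEAD=feat@B [feat=B main=A]
After op 6 (merge): HEAD=feat@C [feat=C main=A]
After op 7 (commit): HEAD=feat@L [feat=L main=A]
commit A: parents=[]
commit B: parents=['G']
commit C: parents=['B', 'A']
commit G: parents=['N']
commit L: parents=['C']
commit N: parents=['A']

Answer: A N G B C L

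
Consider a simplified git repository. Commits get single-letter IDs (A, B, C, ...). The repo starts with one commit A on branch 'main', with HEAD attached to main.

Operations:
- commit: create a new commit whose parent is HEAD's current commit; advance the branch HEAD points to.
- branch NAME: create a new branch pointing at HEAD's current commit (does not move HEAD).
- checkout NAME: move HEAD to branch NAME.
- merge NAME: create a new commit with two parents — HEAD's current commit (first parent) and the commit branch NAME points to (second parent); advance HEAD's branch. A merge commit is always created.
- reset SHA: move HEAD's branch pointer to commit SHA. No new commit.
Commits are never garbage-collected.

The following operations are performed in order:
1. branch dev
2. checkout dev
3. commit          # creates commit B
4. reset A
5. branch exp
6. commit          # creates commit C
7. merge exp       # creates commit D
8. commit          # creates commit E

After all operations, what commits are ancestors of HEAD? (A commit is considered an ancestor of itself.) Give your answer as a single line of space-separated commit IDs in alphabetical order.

Answer: A C D E

Derivation:
After op 1 (branch): HEAD=main@A [dev=A main=A]
After op 2 (checkout): HEAD=dev@A [dev=A main=A]
After op 3 (commit): HEAD=dev@B [dev=B main=A]
After op 4 (reset): HEAD=dev@A [dev=A main=A]
After op 5 (branch): HEAD=dev@A [dev=A exp=A main=A]
After op 6 (commit): HEAD=dev@C [dev=C exp=A main=A]
After op 7 (merge): HEAD=dev@D [dev=D exp=A main=A]
After op 8 (commit): HEAD=dev@E [dev=E exp=A main=A]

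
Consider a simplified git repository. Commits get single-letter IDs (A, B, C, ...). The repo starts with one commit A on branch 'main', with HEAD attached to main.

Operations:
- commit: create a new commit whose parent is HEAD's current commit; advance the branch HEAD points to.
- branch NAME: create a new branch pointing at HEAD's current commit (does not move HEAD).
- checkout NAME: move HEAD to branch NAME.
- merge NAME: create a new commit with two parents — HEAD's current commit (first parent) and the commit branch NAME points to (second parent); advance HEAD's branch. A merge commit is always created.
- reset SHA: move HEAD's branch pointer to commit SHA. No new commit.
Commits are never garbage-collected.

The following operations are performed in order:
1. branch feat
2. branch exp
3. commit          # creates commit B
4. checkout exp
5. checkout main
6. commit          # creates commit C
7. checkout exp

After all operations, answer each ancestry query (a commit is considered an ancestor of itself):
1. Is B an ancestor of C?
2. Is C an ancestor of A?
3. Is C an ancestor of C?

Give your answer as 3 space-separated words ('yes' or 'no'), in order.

Answer: yes no yes

Derivation:
After op 1 (branch): HEAD=main@A [feat=A main=A]
After op 2 (branch): HEAD=main@A [exp=A feat=A main=A]
After op 3 (commit): HEAD=main@B [exp=A feat=A main=B]
After op 4 (checkout): HEAD=exp@A [exp=A feat=A main=B]
After op 5 (checkout): HEAD=main@B [exp=A feat=A main=B]
After op 6 (commit): HEAD=main@C [exp=A feat=A main=C]
After op 7 (checkout): HEAD=exp@A [exp=A feat=A main=C]
ancestors(C) = {A,B,C}; B in? yes
ancestors(A) = {A}; C in? no
ancestors(C) = {A,B,C}; C in? yes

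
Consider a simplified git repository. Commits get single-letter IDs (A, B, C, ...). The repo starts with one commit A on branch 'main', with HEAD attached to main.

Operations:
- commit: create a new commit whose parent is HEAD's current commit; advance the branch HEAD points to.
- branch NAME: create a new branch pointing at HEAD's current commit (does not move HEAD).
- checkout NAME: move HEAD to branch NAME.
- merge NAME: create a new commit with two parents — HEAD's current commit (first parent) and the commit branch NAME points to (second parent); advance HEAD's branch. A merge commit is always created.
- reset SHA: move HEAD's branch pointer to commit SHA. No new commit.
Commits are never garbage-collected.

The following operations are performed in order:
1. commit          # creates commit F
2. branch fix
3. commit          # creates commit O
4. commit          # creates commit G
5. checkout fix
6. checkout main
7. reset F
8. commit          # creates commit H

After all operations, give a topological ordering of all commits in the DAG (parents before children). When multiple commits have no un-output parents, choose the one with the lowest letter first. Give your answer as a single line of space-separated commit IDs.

After op 1 (commit): HEAD=main@F [main=F]
After op 2 (branch): HEAD=main@F [fix=F main=F]
After op 3 (commit): HEAD=main@O [fix=F main=O]
After op 4 (commit): HEAD=main@G [fix=F main=G]
After op 5 (checkout): HEAD=fix@F [fix=F main=G]
After op 6 (checkout): HEAD=main@G [fix=F main=G]
After op 7 (reset): HEAD=main@F [fix=F main=F]
After op 8 (commit): HEAD=main@H [fix=F main=H]
commit A: parents=[]
commit F: parents=['A']
commit G: parents=['O']
commit H: parents=['F']
commit O: parents=['F']

Answer: A F H O G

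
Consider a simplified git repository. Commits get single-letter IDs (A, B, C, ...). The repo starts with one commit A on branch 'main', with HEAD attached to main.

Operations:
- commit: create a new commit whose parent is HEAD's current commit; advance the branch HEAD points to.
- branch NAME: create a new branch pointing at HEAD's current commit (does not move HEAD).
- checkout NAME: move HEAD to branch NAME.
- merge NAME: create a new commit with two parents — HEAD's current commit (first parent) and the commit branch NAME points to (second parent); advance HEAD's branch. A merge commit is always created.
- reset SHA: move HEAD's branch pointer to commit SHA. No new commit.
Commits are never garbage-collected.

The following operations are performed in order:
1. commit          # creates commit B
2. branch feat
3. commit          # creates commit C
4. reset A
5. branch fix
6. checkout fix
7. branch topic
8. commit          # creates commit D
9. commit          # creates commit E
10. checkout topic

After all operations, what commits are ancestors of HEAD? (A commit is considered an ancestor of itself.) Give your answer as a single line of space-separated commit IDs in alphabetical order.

Answer: A

Derivation:
After op 1 (commit): HEAD=main@B [main=B]
After op 2 (branch): HEAD=main@B [feat=B main=B]
After op 3 (commit): HEAD=main@C [feat=B main=C]
After op 4 (reset): HEAD=main@A [feat=B main=A]
After op 5 (branch): HEAD=main@A [feat=B fix=A main=A]
After op 6 (checkout): HEAD=fix@A [feat=B fix=A main=A]
After op 7 (branch): HEAD=fix@A [feat=B fix=A main=A topic=A]
After op 8 (commit): HEAD=fix@D [feat=B fix=D main=A topic=A]
After op 9 (commit): HEAD=fix@E [feat=B fix=E main=A topic=A]
After op 10 (checkout): HEAD=topic@A [feat=B fix=E main=A topic=A]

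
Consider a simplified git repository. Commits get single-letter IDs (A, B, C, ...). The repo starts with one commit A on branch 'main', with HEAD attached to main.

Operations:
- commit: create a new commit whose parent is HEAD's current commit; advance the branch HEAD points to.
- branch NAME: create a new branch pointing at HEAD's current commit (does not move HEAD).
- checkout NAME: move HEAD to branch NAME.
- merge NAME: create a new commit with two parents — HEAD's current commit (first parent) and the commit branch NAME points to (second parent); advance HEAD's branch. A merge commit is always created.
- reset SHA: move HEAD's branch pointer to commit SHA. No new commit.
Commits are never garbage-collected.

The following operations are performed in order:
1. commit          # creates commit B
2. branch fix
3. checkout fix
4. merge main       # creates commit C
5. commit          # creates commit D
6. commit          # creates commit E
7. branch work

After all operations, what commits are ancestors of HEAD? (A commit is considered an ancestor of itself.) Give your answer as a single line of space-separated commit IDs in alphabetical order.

After op 1 (commit): HEAD=main@B [main=B]
After op 2 (branch): HEAD=main@B [fix=B main=B]
After op 3 (checkout): HEAD=fix@B [fix=B main=B]
After op 4 (merge): HEAD=fix@C [fix=C main=B]
After op 5 (commit): HEAD=fix@D [fix=D main=B]
After op 6 (commit): HEAD=fix@E [fix=E main=B]
After op 7 (branch): HEAD=fix@E [fix=E main=B work=E]

Answer: A B C D E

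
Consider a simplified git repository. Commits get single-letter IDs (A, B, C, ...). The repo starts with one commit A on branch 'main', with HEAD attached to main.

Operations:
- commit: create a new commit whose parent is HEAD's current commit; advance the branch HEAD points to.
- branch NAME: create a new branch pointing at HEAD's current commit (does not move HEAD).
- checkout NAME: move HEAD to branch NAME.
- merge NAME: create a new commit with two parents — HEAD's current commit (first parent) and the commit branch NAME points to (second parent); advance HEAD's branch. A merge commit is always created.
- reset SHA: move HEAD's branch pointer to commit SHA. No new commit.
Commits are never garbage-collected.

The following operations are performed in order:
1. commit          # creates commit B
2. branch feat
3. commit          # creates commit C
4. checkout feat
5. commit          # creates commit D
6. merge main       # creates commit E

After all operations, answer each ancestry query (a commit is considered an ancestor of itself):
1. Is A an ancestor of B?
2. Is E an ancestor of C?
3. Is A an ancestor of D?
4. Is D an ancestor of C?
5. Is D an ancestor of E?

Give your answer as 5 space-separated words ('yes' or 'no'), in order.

After op 1 (commit): HEAD=main@B [main=B]
After op 2 (branch): HEAD=main@B [feat=B main=B]
After op 3 (commit): HEAD=main@C [feat=B main=C]
After op 4 (checkout): HEAD=feat@B [feat=B main=C]
After op 5 (commit): HEAD=feat@D [feat=D main=C]
After op 6 (merge): HEAD=feat@E [feat=E main=C]
ancestors(B) = {A,B}; A in? yes
ancestors(C) = {A,B,C}; E in? no
ancestors(D) = {A,B,D}; A in? yes
ancestors(C) = {A,B,C}; D in? no
ancestors(E) = {A,B,C,D,E}; D in? yes

Answer: yes no yes no yes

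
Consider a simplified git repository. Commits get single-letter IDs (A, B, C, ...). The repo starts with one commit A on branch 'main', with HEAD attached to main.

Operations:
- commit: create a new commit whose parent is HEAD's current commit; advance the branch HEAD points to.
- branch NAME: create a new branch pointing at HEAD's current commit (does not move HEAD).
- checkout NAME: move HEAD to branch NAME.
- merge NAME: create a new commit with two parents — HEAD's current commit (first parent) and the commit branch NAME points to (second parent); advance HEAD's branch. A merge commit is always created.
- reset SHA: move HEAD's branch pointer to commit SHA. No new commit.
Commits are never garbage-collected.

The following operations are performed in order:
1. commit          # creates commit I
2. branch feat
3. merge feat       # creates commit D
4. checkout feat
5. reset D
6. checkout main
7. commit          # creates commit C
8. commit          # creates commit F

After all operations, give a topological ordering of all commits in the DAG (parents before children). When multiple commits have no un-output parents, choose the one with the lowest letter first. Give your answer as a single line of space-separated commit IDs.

Answer: A I D C F

Derivation:
After op 1 (commit): HEAD=main@I [main=I]
After op 2 (branch): HEAD=main@I [feat=I main=I]
After op 3 (merge): HEAD=main@D [feat=I main=D]
After op 4 (checkout): HEAD=feat@I [feat=I main=D]
After op 5 (reset): HEAD=feat@D [feat=D main=D]
After op 6 (checkout): HEAD=main@D [feat=D main=D]
After op 7 (commit): HEAD=main@C [feat=D main=C]
After op 8 (commit): HEAD=main@F [feat=D main=F]
commit A: parents=[]
commit C: parents=['D']
commit D: parents=['I', 'I']
commit F: parents=['C']
commit I: parents=['A']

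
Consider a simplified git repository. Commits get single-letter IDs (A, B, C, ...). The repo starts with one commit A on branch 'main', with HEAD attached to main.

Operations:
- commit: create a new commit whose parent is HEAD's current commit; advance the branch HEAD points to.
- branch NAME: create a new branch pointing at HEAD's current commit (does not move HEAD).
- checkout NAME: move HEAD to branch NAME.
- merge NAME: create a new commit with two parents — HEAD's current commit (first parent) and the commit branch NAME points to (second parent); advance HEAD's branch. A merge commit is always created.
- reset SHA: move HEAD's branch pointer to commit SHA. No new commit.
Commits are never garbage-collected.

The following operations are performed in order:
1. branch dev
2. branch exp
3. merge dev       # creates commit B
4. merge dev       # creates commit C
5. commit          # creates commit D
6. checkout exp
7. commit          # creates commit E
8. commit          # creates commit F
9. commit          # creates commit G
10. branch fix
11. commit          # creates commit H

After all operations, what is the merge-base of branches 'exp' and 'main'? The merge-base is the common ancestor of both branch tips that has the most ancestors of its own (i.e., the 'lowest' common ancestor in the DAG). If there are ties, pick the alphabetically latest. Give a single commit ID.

Answer: A

Derivation:
After op 1 (branch): HEAD=main@A [dev=A main=A]
After op 2 (branch): HEAD=main@A [dev=A exp=A main=A]
After op 3 (merge): HEAD=main@B [dev=A exp=A main=B]
After op 4 (merge): HEAD=main@C [dev=A exp=A main=C]
After op 5 (commit): HEAD=main@D [dev=A exp=A main=D]
After op 6 (checkout): HEAD=exp@A [dev=A exp=A main=D]
After op 7 (commit): HEAD=exp@E [dev=A exp=E main=D]
After op 8 (commit): HEAD=exp@F [dev=A exp=F main=D]
After op 9 (commit): HEAD=exp@G [dev=A exp=G main=D]
After op 10 (branch): HEAD=exp@G [dev=A exp=G fix=G main=D]
After op 11 (commit): HEAD=exp@H [dev=A exp=H fix=G main=D]
ancestors(exp=H): ['A', 'E', 'F', 'G', 'H']
ancestors(main=D): ['A', 'B', 'C', 'D']
common: ['A']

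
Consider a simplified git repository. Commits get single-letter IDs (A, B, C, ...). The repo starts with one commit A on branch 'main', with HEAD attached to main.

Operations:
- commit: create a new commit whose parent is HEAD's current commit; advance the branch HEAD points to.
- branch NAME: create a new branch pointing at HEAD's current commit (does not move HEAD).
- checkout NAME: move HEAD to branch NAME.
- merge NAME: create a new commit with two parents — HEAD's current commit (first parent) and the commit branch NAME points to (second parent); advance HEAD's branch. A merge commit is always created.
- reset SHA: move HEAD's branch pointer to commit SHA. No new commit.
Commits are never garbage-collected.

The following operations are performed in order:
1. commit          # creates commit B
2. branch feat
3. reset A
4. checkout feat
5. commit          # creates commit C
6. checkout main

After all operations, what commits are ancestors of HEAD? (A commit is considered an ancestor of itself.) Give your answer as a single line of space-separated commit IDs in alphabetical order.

Answer: A

Derivation:
After op 1 (commit): HEAD=main@B [main=B]
After op 2 (branch): HEAD=main@B [feat=B main=B]
After op 3 (reset): HEAD=main@A [feat=B main=A]
After op 4 (checkout): HEAD=feat@B [feat=B main=A]
After op 5 (commit): HEAD=feat@C [feat=C main=A]
After op 6 (checkout): HEAD=main@A [feat=C main=A]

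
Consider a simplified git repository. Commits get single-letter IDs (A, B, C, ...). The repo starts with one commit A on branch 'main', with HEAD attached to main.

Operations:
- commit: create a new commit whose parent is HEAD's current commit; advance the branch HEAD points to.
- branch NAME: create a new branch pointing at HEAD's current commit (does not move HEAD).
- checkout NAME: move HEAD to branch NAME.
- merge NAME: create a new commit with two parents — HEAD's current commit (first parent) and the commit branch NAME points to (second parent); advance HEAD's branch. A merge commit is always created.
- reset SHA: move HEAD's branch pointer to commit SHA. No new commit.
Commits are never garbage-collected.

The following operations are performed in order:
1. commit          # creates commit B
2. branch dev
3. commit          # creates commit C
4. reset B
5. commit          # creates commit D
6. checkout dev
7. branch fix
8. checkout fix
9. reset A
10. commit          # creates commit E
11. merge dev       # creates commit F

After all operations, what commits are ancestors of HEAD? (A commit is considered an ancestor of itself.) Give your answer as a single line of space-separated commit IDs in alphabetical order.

Answer: A B E F

Derivation:
After op 1 (commit): HEAD=main@B [main=B]
After op 2 (branch): HEAD=main@B [dev=B main=B]
After op 3 (commit): HEAD=main@C [dev=B main=C]
After op 4 (reset): HEAD=main@B [dev=B main=B]
After op 5 (commit): HEAD=main@D [dev=B main=D]
After op 6 (checkout): HEAD=dev@B [dev=B main=D]
After op 7 (branch): HEAD=dev@B [dev=B fix=B main=D]
After op 8 (checkout): HEAD=fix@B [dev=B fix=B main=D]
After op 9 (reset): HEAD=fix@A [dev=B fix=A main=D]
After op 10 (commit): HEAD=fix@E [dev=B fix=E main=D]
After op 11 (merge): HEAD=fix@F [dev=B fix=F main=D]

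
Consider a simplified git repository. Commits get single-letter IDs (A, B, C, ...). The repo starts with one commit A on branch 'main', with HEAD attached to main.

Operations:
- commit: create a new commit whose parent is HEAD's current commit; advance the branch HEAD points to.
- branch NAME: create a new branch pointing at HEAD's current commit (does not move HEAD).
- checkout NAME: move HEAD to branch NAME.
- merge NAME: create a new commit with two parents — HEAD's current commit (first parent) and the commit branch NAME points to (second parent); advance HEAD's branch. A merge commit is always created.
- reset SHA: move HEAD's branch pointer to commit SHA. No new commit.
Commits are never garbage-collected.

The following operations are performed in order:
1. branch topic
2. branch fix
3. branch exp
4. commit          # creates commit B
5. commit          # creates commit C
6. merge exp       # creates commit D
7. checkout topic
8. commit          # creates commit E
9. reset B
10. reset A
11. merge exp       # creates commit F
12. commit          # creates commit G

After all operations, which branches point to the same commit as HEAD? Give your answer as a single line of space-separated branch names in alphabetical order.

After op 1 (branch): HEAD=main@A [main=A topic=A]
After op 2 (branch): HEAD=main@A [fix=A main=A topic=A]
After op 3 (branch): HEAD=main@A [exp=A fix=A main=A topic=A]
After op 4 (commit): HEAD=main@B [exp=A fix=A main=B topic=A]
After op 5 (commit): HEAD=main@C [exp=A fix=A main=C topic=A]
After op 6 (merge): HEAD=main@D [exp=A fix=A main=D topic=A]
After op 7 (checkout): HEAD=topic@A [exp=A fix=A main=D topic=A]
After op 8 (commit): HEAD=topic@E [exp=A fix=A main=D topic=E]
After op 9 (reset): HEAD=topic@B [exp=A fix=A main=D topic=B]
After op 10 (reset): HEAD=topic@A [exp=A fix=A main=D topic=A]
After op 11 (merge): HEAD=topic@F [exp=A fix=A main=D topic=F]
After op 12 (commit): HEAD=topic@G [exp=A fix=A main=D topic=G]

Answer: topic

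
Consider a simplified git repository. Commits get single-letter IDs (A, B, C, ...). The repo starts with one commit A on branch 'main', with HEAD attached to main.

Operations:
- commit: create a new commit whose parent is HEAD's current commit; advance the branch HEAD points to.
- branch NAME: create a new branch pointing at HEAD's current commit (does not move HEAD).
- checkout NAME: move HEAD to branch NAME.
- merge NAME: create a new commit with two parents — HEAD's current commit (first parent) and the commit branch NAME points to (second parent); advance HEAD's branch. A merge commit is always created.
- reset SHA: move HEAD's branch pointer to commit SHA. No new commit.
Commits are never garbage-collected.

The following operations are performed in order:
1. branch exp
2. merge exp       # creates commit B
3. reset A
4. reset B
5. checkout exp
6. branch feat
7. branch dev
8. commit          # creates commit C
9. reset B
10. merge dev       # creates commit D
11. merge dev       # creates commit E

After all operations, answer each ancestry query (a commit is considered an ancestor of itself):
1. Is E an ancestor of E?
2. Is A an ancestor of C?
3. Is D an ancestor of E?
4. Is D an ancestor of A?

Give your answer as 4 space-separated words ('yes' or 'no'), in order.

Answer: yes yes yes no

Derivation:
After op 1 (branch): HEAD=main@A [exp=A main=A]
After op 2 (merge): HEAD=main@B [exp=A main=B]
After op 3 (reset): HEAD=main@A [exp=A main=A]
After op 4 (reset): HEAD=main@B [exp=A main=B]
After op 5 (checkout): HEAD=exp@A [exp=A main=B]
After op 6 (branch): HEAD=exp@A [exp=A feat=A main=B]
After op 7 (branch): HEAD=exp@A [dev=A exp=A feat=A main=B]
After op 8 (commit): HEAD=exp@C [dev=A exp=C feat=A main=B]
After op 9 (reset): HEAD=exp@B [dev=A exp=B feat=A main=B]
After op 10 (merge): HEAD=exp@D [dev=A exp=D feat=A main=B]
After op 11 (merge): HEAD=exp@E [dev=A exp=E feat=A main=B]
ancestors(E) = {A,B,D,E}; E in? yes
ancestors(C) = {A,C}; A in? yes
ancestors(E) = {A,B,D,E}; D in? yes
ancestors(A) = {A}; D in? no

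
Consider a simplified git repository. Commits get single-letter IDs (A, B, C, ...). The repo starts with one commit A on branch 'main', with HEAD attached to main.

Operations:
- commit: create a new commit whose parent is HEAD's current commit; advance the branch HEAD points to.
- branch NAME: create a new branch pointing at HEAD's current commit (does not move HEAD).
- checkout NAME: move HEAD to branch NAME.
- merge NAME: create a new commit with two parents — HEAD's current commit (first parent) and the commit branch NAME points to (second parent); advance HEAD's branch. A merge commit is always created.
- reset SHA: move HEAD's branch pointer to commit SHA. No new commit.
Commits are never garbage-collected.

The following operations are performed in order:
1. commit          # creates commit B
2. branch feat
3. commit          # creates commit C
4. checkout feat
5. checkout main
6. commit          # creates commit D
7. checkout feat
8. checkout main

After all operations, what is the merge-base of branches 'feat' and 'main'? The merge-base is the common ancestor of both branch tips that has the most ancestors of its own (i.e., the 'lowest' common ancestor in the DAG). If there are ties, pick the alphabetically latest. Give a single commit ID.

Answer: B

Derivation:
After op 1 (commit): HEAD=main@B [main=B]
After op 2 (branch): HEAD=main@B [feat=B main=B]
After op 3 (commit): HEAD=main@C [feat=B main=C]
After op 4 (checkout): HEAD=feat@B [feat=B main=C]
After op 5 (checkout): HEAD=main@C [feat=B main=C]
After op 6 (commit): HEAD=main@D [feat=B main=D]
After op 7 (checkout): HEAD=feat@B [feat=B main=D]
After op 8 (checkout): HEAD=main@D [feat=B main=D]
ancestors(feat=B): ['A', 'B']
ancestors(main=D): ['A', 'B', 'C', 'D']
common: ['A', 'B']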